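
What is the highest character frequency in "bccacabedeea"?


Input: bccacabedeea
Character counts:
  'a': 3
  'b': 2
  'c': 3
  'd': 1
  'e': 3
Maximum frequency: 3

3


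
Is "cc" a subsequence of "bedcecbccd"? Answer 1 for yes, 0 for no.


Check if "cc" is a subsequence of "bedcecbccd"
Greedy scan:
  Position 0 ('b'): no match needed
  Position 1 ('e'): no match needed
  Position 2 ('d'): no match needed
  Position 3 ('c'): matches sub[0] = 'c'
  Position 4 ('e'): no match needed
  Position 5 ('c'): matches sub[1] = 'c'
  Position 6 ('b'): no match needed
  Position 7 ('c'): no match needed
  Position 8 ('c'): no match needed
  Position 9 ('d'): no match needed
All 2 characters matched => is a subsequence

1


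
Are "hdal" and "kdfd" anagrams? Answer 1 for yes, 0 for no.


Strings: "hdal", "kdfd"
Sorted first:  adhl
Sorted second: ddfk
Differ at position 0: 'a' vs 'd' => not anagrams

0


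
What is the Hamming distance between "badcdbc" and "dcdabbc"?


Comparing "badcdbc" and "dcdabbc" position by position:
  Position 0: 'b' vs 'd' => differ
  Position 1: 'a' vs 'c' => differ
  Position 2: 'd' vs 'd' => same
  Position 3: 'c' vs 'a' => differ
  Position 4: 'd' vs 'b' => differ
  Position 5: 'b' vs 'b' => same
  Position 6: 'c' vs 'c' => same
Total differences (Hamming distance): 4

4


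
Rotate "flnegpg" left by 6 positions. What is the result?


Input: "flnegpg", rotate left by 6
First 6 characters: "flnegp"
Remaining characters: "g"
Concatenate remaining + first: "g" + "flnegp" = "gflnegp"

gflnegp


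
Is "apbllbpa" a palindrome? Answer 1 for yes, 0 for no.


Input: apbllbpa
Reversed: apbllbpa
  Compare pos 0 ('a') with pos 7 ('a'): match
  Compare pos 1 ('p') with pos 6 ('p'): match
  Compare pos 2 ('b') with pos 5 ('b'): match
  Compare pos 3 ('l') with pos 4 ('l'): match
Result: palindrome

1


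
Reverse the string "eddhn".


Input: eddhn
Reading characters right to left:
  Position 4: 'n'
  Position 3: 'h'
  Position 2: 'd'
  Position 1: 'd'
  Position 0: 'e'
Reversed: nhdde

nhdde


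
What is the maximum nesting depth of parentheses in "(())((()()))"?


Input: "(())((()()))"
Tracking depth:
  Position 0 '(': depth becomes 1
  Position 1 '(': depth becomes 2
  Position 2 ')': depth becomes 1
  Position 3 ')': depth becomes 0
  Position 4 '(': depth becomes 1
  Position 5 '(': depth becomes 2
  Position 6 '(': depth becomes 3
  Position 7 ')': depth becomes 2
  Position 8 '(': depth becomes 3
  Position 9 ')': depth becomes 2
  Position 10 ')': depth becomes 1
  Position 11 ')': depth becomes 0
Maximum depth reached: 3

3


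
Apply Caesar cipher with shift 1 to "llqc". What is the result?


Caesar cipher: shift "llqc" by 1
  'l' (pos 11) + 1 = pos 12 = 'm'
  'l' (pos 11) + 1 = pos 12 = 'm'
  'q' (pos 16) + 1 = pos 17 = 'r'
  'c' (pos 2) + 1 = pos 3 = 'd'
Result: mmrd

mmrd


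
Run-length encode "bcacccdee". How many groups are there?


Input: bcacccdee
Scanning for consecutive runs:
  Group 1: 'b' x 1 (positions 0-0)
  Group 2: 'c' x 1 (positions 1-1)
  Group 3: 'a' x 1 (positions 2-2)
  Group 4: 'c' x 3 (positions 3-5)
  Group 5: 'd' x 1 (positions 6-6)
  Group 6: 'e' x 2 (positions 7-8)
Total groups: 6

6


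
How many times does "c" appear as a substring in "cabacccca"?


Searching for "c" in "cabacccca"
Scanning each position:
  Position 0: "c" => MATCH
  Position 1: "a" => no
  Position 2: "b" => no
  Position 3: "a" => no
  Position 4: "c" => MATCH
  Position 5: "c" => MATCH
  Position 6: "c" => MATCH
  Position 7: "c" => MATCH
  Position 8: "a" => no
Total occurrences: 5

5


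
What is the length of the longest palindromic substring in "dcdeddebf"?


Input: "dcdeddebf"
Checking substrings for palindromes:
  [3:7] "edde" (len 4) => palindrome
  [0:3] "dcd" (len 3) => palindrome
  [2:5] "ded" (len 3) => palindrome
  [4:6] "dd" (len 2) => palindrome
Longest palindromic substring: "edde" with length 4

4


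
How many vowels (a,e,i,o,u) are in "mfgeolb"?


Input: mfgeolb
Checking each character:
  'm' at position 0: consonant
  'f' at position 1: consonant
  'g' at position 2: consonant
  'e' at position 3: vowel (running total: 1)
  'o' at position 4: vowel (running total: 2)
  'l' at position 5: consonant
  'b' at position 6: consonant
Total vowels: 2

2


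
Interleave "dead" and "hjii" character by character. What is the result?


Interleaving "dead" and "hjii":
  Position 0: 'd' from first, 'h' from second => "dh"
  Position 1: 'e' from first, 'j' from second => "ej"
  Position 2: 'a' from first, 'i' from second => "ai"
  Position 3: 'd' from first, 'i' from second => "di"
Result: dhejaidi

dhejaidi


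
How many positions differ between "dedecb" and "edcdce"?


Comparing "dedecb" and "edcdce" position by position:
  Position 0: 'd' vs 'e' => DIFFER
  Position 1: 'e' vs 'd' => DIFFER
  Position 2: 'd' vs 'c' => DIFFER
  Position 3: 'e' vs 'd' => DIFFER
  Position 4: 'c' vs 'c' => same
  Position 5: 'b' vs 'e' => DIFFER
Positions that differ: 5

5


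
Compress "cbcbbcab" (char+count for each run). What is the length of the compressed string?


Input: cbcbbcab
Runs:
  'c' x 1 => "c1"
  'b' x 1 => "b1"
  'c' x 1 => "c1"
  'b' x 2 => "b2"
  'c' x 1 => "c1"
  'a' x 1 => "a1"
  'b' x 1 => "b1"
Compressed: "c1b1c1b2c1a1b1"
Compressed length: 14

14


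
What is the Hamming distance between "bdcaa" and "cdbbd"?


Comparing "bdcaa" and "cdbbd" position by position:
  Position 0: 'b' vs 'c' => differ
  Position 1: 'd' vs 'd' => same
  Position 2: 'c' vs 'b' => differ
  Position 3: 'a' vs 'b' => differ
  Position 4: 'a' vs 'd' => differ
Total differences (Hamming distance): 4

4


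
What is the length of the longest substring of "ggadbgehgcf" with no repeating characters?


Input: "ggadbgehgcf"
Sliding window (track last position of each char):
  Position 0 ('g'): window [0,0] length 1 -- new best
  Position 1 ('g'): repeat (last at 0), move window start to 1
  Position 1 ('g'): window [1,1] length 1
  Position 2 ('a'): window [1,2] length 2 -- new best
  Position 3 ('d'): window [1,3] length 3 -- new best
  Position 4 ('b'): window [1,4] length 4 -- new best
  Position 5 ('g'): repeat (last at 1), move window start to 2
  Position 5 ('g'): window [2,5] length 4
  Position 6 ('e'): window [2,6] length 5 -- new best
  Position 7 ('h'): window [2,7] length 6 -- new best
  Position 8 ('g'): repeat (last at 5), move window start to 6
  Position 8 ('g'): window [6,8] length 3
  Position 9 ('c'): window [6,9] length 4
  Position 10 ('f'): window [6,10] length 5
Longest substring with no repeats: "adbgeh" with length 6

6


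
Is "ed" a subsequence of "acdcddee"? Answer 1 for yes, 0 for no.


Check if "ed" is a subsequence of "acdcddee"
Greedy scan:
  Position 0 ('a'): no match needed
  Position 1 ('c'): no match needed
  Position 2 ('d'): no match needed
  Position 3 ('c'): no match needed
  Position 4 ('d'): no match needed
  Position 5 ('d'): no match needed
  Position 6 ('e'): matches sub[0] = 'e'
  Position 7 ('e'): no match needed
Only matched 1/2 characters => not a subsequence

0


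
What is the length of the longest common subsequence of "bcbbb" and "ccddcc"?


LCS of "bcbbb" and "ccddcc"
DP table:
           c    c    d    d    c    c
      0    0    0    0    0    0    0
  b   0    0    0    0    0    0    0
  c   0    1    1    1    1    1    1
  b   0    1    1    1    1    1    1
  b   0    1    1    1    1    1    1
  b   0    1    1    1    1    1    1
LCS length = dp[5][6] = 1

1


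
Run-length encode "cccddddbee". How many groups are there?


Input: cccddddbee
Scanning for consecutive runs:
  Group 1: 'c' x 3 (positions 0-2)
  Group 2: 'd' x 4 (positions 3-6)
  Group 3: 'b' x 1 (positions 7-7)
  Group 4: 'e' x 2 (positions 8-9)
Total groups: 4

4


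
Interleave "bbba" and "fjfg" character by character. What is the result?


Interleaving "bbba" and "fjfg":
  Position 0: 'b' from first, 'f' from second => "bf"
  Position 1: 'b' from first, 'j' from second => "bj"
  Position 2: 'b' from first, 'f' from second => "bf"
  Position 3: 'a' from first, 'g' from second => "ag"
Result: bfbjbfag

bfbjbfag


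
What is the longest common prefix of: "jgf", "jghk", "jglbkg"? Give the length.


Words: jgf, jghk, jglbkg
  Position 0: all 'j' => match
  Position 1: all 'g' => match
  Position 2: ('f', 'h', 'l') => mismatch, stop
LCP = "jg" (length 2)

2


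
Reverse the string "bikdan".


Input: bikdan
Reading characters right to left:
  Position 5: 'n'
  Position 4: 'a'
  Position 3: 'd'
  Position 2: 'k'
  Position 1: 'i'
  Position 0: 'b'
Reversed: nadkib

nadkib


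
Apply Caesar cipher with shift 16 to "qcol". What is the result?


Caesar cipher: shift "qcol" by 16
  'q' (pos 16) + 16 = pos 6 = 'g'
  'c' (pos 2) + 16 = pos 18 = 's'
  'o' (pos 14) + 16 = pos 4 = 'e'
  'l' (pos 11) + 16 = pos 1 = 'b'
Result: gseb

gseb


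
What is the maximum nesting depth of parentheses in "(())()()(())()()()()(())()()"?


Input: "(())()()(())()()()()(())()()"
Tracking depth:
  Position 0 '(': depth becomes 1
  Position 1 '(': depth becomes 2
  Position 2 ')': depth becomes 1
  Position 3 ')': depth becomes 0
  Position 4 '(': depth becomes 1
  Position 5 ')': depth becomes 0
  Position 6 '(': depth becomes 1
  Position 7 ')': depth becomes 0
  Position 8 '(': depth becomes 1
  Position 9 '(': depth becomes 2
  Position 10 ')': depth becomes 1
  Position 11 ')': depth becomes 0
  Position 12 '(': depth becomes 1
  Position 13 ')': depth becomes 0
  Position 14 '(': depth becomes 1
  Position 15 ')': depth becomes 0
  Position 16 '(': depth becomes 1
  Position 17 ')': depth becomes 0
  Position 18 '(': depth becomes 1
  Position 19 ')': depth becomes 0
  Position 20 '(': depth becomes 1
  Position 21 '(': depth becomes 2
  Position 22 ')': depth becomes 1
  Position 23 ')': depth becomes 0
  Position 24 '(': depth becomes 1
  Position 25 ')': depth becomes 0
  Position 26 '(': depth becomes 1
  Position 27 ')': depth becomes 0
Maximum depth reached: 2

2


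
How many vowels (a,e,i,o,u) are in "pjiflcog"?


Input: pjiflcog
Checking each character:
  'p' at position 0: consonant
  'j' at position 1: consonant
  'i' at position 2: vowel (running total: 1)
  'f' at position 3: consonant
  'l' at position 4: consonant
  'c' at position 5: consonant
  'o' at position 6: vowel (running total: 2)
  'g' at position 7: consonant
Total vowels: 2

2


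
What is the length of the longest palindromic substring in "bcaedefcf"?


Input: "bcaedefcf"
Checking substrings for palindromes:
  [3:6] "ede" (len 3) => palindrome
  [6:9] "fcf" (len 3) => palindrome
Longest palindromic substring: "ede" with length 3

3


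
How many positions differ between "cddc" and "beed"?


Comparing "cddc" and "beed" position by position:
  Position 0: 'c' vs 'b' => DIFFER
  Position 1: 'd' vs 'e' => DIFFER
  Position 2: 'd' vs 'e' => DIFFER
  Position 3: 'c' vs 'd' => DIFFER
Positions that differ: 4

4


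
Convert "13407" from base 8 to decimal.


Input: "13407" in base 8
Positional expansion:
  Digit '1' (value 1) x 8^4 = 4096
  Digit '3' (value 3) x 8^3 = 1536
  Digit '4' (value 4) x 8^2 = 256
  Digit '0' (value 0) x 8^1 = 0
  Digit '7' (value 7) x 8^0 = 7
Sum = 5895

5895


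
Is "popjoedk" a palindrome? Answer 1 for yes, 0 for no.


Input: popjoedk
Reversed: kdeojpop
  Compare pos 0 ('p') with pos 7 ('k'): MISMATCH
  Compare pos 1 ('o') with pos 6 ('d'): MISMATCH
  Compare pos 2 ('p') with pos 5 ('e'): MISMATCH
  Compare pos 3 ('j') with pos 4 ('o'): MISMATCH
Result: not a palindrome

0


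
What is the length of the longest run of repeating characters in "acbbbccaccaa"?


Input: "acbbbccaccaa"
Scanning for longest run:
  Position 1 ('c'): new char, reset run to 1
  Position 2 ('b'): new char, reset run to 1
  Position 3 ('b'): continues run of 'b', length=2
  Position 4 ('b'): continues run of 'b', length=3
  Position 5 ('c'): new char, reset run to 1
  Position 6 ('c'): continues run of 'c', length=2
  Position 7 ('a'): new char, reset run to 1
  Position 8 ('c'): new char, reset run to 1
  Position 9 ('c'): continues run of 'c', length=2
  Position 10 ('a'): new char, reset run to 1
  Position 11 ('a'): continues run of 'a', length=2
Longest run: 'b' with length 3

3


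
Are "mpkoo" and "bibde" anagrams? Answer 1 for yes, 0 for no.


Strings: "mpkoo", "bibde"
Sorted first:  kmoop
Sorted second: bbdei
Differ at position 0: 'k' vs 'b' => not anagrams

0


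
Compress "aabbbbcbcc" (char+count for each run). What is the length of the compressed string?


Input: aabbbbcbcc
Runs:
  'a' x 2 => "a2"
  'b' x 4 => "b4"
  'c' x 1 => "c1"
  'b' x 1 => "b1"
  'c' x 2 => "c2"
Compressed: "a2b4c1b1c2"
Compressed length: 10

10


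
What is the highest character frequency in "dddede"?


Input: dddede
Character counts:
  'd': 4
  'e': 2
Maximum frequency: 4

4


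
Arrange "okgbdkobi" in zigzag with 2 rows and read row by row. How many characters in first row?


Zigzag "okgbdkobi" into 2 rows:
Placing characters:
  'o' => row 0
  'k' => row 1
  'g' => row 0
  'b' => row 1
  'd' => row 0
  'k' => row 1
  'o' => row 0
  'b' => row 1
  'i' => row 0
Rows:
  Row 0: "ogdoi"
  Row 1: "kbkb"
First row length: 5

5


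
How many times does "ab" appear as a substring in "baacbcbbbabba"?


Searching for "ab" in "baacbcbbbabba"
Scanning each position:
  Position 0: "ba" => no
  Position 1: "aa" => no
  Position 2: "ac" => no
  Position 3: "cb" => no
  Position 4: "bc" => no
  Position 5: "cb" => no
  Position 6: "bb" => no
  Position 7: "bb" => no
  Position 8: "ba" => no
  Position 9: "ab" => MATCH
  Position 10: "bb" => no
  Position 11: "ba" => no
Total occurrences: 1

1


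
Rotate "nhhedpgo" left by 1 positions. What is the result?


Input: "nhhedpgo", rotate left by 1
First 1 characters: "n"
Remaining characters: "hhedpgo"
Concatenate remaining + first: "hhedpgo" + "n" = "hhedpgon"

hhedpgon


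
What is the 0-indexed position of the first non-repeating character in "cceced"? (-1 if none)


Input: cceced
Character frequencies:
  'c': 3
  'd': 1
  'e': 2
Scanning left to right for freq == 1:
  Position 0 ('c'): freq=3, skip
  Position 1 ('c'): freq=3, skip
  Position 2 ('e'): freq=2, skip
  Position 3 ('c'): freq=3, skip
  Position 4 ('e'): freq=2, skip
  Position 5 ('d'): unique! => answer = 5

5


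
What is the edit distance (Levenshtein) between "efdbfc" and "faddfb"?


Computing edit distance: "efdbfc" -> "faddfb"
DP table:
           f    a    d    d    f    b
      0    1    2    3    4    5    6
  e   1    1    2    3    4    5    6
  f   2    1    2    3    4    4    5
  d   3    2    2    2    3    4    5
  b   4    3    3    3    3    4    4
  f   5    4    4    4    4    3    4
  c   6    5    5    5    5    4    4
Edit distance = dp[6][6] = 4

4


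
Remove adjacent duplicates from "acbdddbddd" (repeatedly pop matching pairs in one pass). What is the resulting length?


Input: acbdddbddd
Stack-based adjacent duplicate removal:
  Read 'a': push. Stack: a
  Read 'c': push. Stack: ac
  Read 'b': push. Stack: acb
  Read 'd': push. Stack: acbd
  Read 'd': matches stack top 'd' => pop. Stack: acb
  Read 'd': push. Stack: acbd
  Read 'b': push. Stack: acbdb
  Read 'd': push. Stack: acbdbd
  Read 'd': matches stack top 'd' => pop. Stack: acbdb
  Read 'd': push. Stack: acbdbd
Final stack: "acbdbd" (length 6)

6


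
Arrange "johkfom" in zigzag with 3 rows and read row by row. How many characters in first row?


Zigzag "johkfom" into 3 rows:
Placing characters:
  'j' => row 0
  'o' => row 1
  'h' => row 2
  'k' => row 1
  'f' => row 0
  'o' => row 1
  'm' => row 2
Rows:
  Row 0: "jf"
  Row 1: "oko"
  Row 2: "hm"
First row length: 2

2


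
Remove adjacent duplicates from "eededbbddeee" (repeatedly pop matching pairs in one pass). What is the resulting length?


Input: eededbbddeee
Stack-based adjacent duplicate removal:
  Read 'e': push. Stack: e
  Read 'e': matches stack top 'e' => pop. Stack: (empty)
  Read 'd': push. Stack: d
  Read 'e': push. Stack: de
  Read 'd': push. Stack: ded
  Read 'b': push. Stack: dedb
  Read 'b': matches stack top 'b' => pop. Stack: ded
  Read 'd': matches stack top 'd' => pop. Stack: de
  Read 'd': push. Stack: ded
  Read 'e': push. Stack: dede
  Read 'e': matches stack top 'e' => pop. Stack: ded
  Read 'e': push. Stack: dede
Final stack: "dede" (length 4)

4


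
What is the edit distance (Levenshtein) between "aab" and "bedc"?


Computing edit distance: "aab" -> "bedc"
DP table:
           b    e    d    c
      0    1    2    3    4
  a   1    1    2    3    4
  a   2    2    2    3    4
  b   3    2    3    3    4
Edit distance = dp[3][4] = 4

4


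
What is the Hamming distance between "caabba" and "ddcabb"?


Comparing "caabba" and "ddcabb" position by position:
  Position 0: 'c' vs 'd' => differ
  Position 1: 'a' vs 'd' => differ
  Position 2: 'a' vs 'c' => differ
  Position 3: 'b' vs 'a' => differ
  Position 4: 'b' vs 'b' => same
  Position 5: 'a' vs 'b' => differ
Total differences (Hamming distance): 5

5


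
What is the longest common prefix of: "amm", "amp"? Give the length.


Words: amm, amp
  Position 0: all 'a' => match
  Position 1: all 'm' => match
  Position 2: ('m', 'p') => mismatch, stop
LCP = "am" (length 2)

2


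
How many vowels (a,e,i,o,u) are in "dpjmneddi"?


Input: dpjmneddi
Checking each character:
  'd' at position 0: consonant
  'p' at position 1: consonant
  'j' at position 2: consonant
  'm' at position 3: consonant
  'n' at position 4: consonant
  'e' at position 5: vowel (running total: 1)
  'd' at position 6: consonant
  'd' at position 7: consonant
  'i' at position 8: vowel (running total: 2)
Total vowels: 2

2


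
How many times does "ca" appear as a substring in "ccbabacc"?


Searching for "ca" in "ccbabacc"
Scanning each position:
  Position 0: "cc" => no
  Position 1: "cb" => no
  Position 2: "ba" => no
  Position 3: "ab" => no
  Position 4: "ba" => no
  Position 5: "ac" => no
  Position 6: "cc" => no
Total occurrences: 0

0


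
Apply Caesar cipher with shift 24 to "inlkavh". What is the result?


Caesar cipher: shift "inlkavh" by 24
  'i' (pos 8) + 24 = pos 6 = 'g'
  'n' (pos 13) + 24 = pos 11 = 'l'
  'l' (pos 11) + 24 = pos 9 = 'j'
  'k' (pos 10) + 24 = pos 8 = 'i'
  'a' (pos 0) + 24 = pos 24 = 'y'
  'v' (pos 21) + 24 = pos 19 = 't'
  'h' (pos 7) + 24 = pos 5 = 'f'
Result: gljiytf

gljiytf


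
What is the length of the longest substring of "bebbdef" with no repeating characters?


Input: "bebbdef"
Sliding window (track last position of each char):
  Position 0 ('b'): window [0,0] length 1 -- new best
  Position 1 ('e'): window [0,1] length 2 -- new best
  Position 2 ('b'): repeat (last at 0), move window start to 1
  Position 2 ('b'): window [1,2] length 2
  Position 3 ('b'): repeat (last at 2), move window start to 3
  Position 3 ('b'): window [3,3] length 1
  Position 4 ('d'): window [3,4] length 2
  Position 5 ('e'): window [3,5] length 3 -- new best
  Position 6 ('f'): window [3,6] length 4 -- new best
Longest substring with no repeats: "bdef" with length 4

4


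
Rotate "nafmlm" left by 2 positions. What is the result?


Input: "nafmlm", rotate left by 2
First 2 characters: "na"
Remaining characters: "fmlm"
Concatenate remaining + first: "fmlm" + "na" = "fmlmna"

fmlmna


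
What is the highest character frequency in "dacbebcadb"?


Input: dacbebcadb
Character counts:
  'a': 2
  'b': 3
  'c': 2
  'd': 2
  'e': 1
Maximum frequency: 3

3


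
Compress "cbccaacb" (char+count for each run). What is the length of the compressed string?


Input: cbccaacb
Runs:
  'c' x 1 => "c1"
  'b' x 1 => "b1"
  'c' x 2 => "c2"
  'a' x 2 => "a2"
  'c' x 1 => "c1"
  'b' x 1 => "b1"
Compressed: "c1b1c2a2c1b1"
Compressed length: 12

12


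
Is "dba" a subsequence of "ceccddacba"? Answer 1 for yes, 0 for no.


Check if "dba" is a subsequence of "ceccddacba"
Greedy scan:
  Position 0 ('c'): no match needed
  Position 1 ('e'): no match needed
  Position 2 ('c'): no match needed
  Position 3 ('c'): no match needed
  Position 4 ('d'): matches sub[0] = 'd'
  Position 5 ('d'): no match needed
  Position 6 ('a'): no match needed
  Position 7 ('c'): no match needed
  Position 8 ('b'): matches sub[1] = 'b'
  Position 9 ('a'): matches sub[2] = 'a'
All 3 characters matched => is a subsequence

1


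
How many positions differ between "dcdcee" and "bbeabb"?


Comparing "dcdcee" and "bbeabb" position by position:
  Position 0: 'd' vs 'b' => DIFFER
  Position 1: 'c' vs 'b' => DIFFER
  Position 2: 'd' vs 'e' => DIFFER
  Position 3: 'c' vs 'a' => DIFFER
  Position 4: 'e' vs 'b' => DIFFER
  Position 5: 'e' vs 'b' => DIFFER
Positions that differ: 6

6


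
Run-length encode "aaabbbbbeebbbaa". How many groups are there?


Input: aaabbbbbeebbbaa
Scanning for consecutive runs:
  Group 1: 'a' x 3 (positions 0-2)
  Group 2: 'b' x 5 (positions 3-7)
  Group 3: 'e' x 2 (positions 8-9)
  Group 4: 'b' x 3 (positions 10-12)
  Group 5: 'a' x 2 (positions 13-14)
Total groups: 5

5


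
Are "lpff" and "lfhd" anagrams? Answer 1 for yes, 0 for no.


Strings: "lpff", "lfhd"
Sorted first:  fflp
Sorted second: dfhl
Differ at position 0: 'f' vs 'd' => not anagrams

0


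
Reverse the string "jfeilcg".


Input: jfeilcg
Reading characters right to left:
  Position 6: 'g'
  Position 5: 'c'
  Position 4: 'l'
  Position 3: 'i'
  Position 2: 'e'
  Position 1: 'f'
  Position 0: 'j'
Reversed: gcliefj

gcliefj


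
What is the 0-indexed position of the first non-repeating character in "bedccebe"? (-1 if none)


Input: bedccebe
Character frequencies:
  'b': 2
  'c': 2
  'd': 1
  'e': 3
Scanning left to right for freq == 1:
  Position 0 ('b'): freq=2, skip
  Position 1 ('e'): freq=3, skip
  Position 2 ('d'): unique! => answer = 2

2


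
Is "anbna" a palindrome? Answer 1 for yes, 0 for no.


Input: anbna
Reversed: anbna
  Compare pos 0 ('a') with pos 4 ('a'): match
  Compare pos 1 ('n') with pos 3 ('n'): match
Result: palindrome

1


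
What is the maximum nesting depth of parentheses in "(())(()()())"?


Input: "(())(()()())"
Tracking depth:
  Position 0 '(': depth becomes 1
  Position 1 '(': depth becomes 2
  Position 2 ')': depth becomes 1
  Position 3 ')': depth becomes 0
  Position 4 '(': depth becomes 1
  Position 5 '(': depth becomes 2
  Position 6 ')': depth becomes 1
  Position 7 '(': depth becomes 2
  Position 8 ')': depth becomes 1
  Position 9 '(': depth becomes 2
  Position 10 ')': depth becomes 1
  Position 11 ')': depth becomes 0
Maximum depth reached: 2

2


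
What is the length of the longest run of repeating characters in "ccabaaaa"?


Input: "ccabaaaa"
Scanning for longest run:
  Position 1 ('c'): continues run of 'c', length=2
  Position 2 ('a'): new char, reset run to 1
  Position 3 ('b'): new char, reset run to 1
  Position 4 ('a'): new char, reset run to 1
  Position 5 ('a'): continues run of 'a', length=2
  Position 6 ('a'): continues run of 'a', length=3
  Position 7 ('a'): continues run of 'a', length=4
Longest run: 'a' with length 4

4


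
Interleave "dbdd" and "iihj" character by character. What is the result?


Interleaving "dbdd" and "iihj":
  Position 0: 'd' from first, 'i' from second => "di"
  Position 1: 'b' from first, 'i' from second => "bi"
  Position 2: 'd' from first, 'h' from second => "dh"
  Position 3: 'd' from first, 'j' from second => "dj"
Result: dibidhdj

dibidhdj


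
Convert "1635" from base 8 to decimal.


Input: "1635" in base 8
Positional expansion:
  Digit '1' (value 1) x 8^3 = 512
  Digit '6' (value 6) x 8^2 = 384
  Digit '3' (value 3) x 8^1 = 24
  Digit '5' (value 5) x 8^0 = 5
Sum = 925

925


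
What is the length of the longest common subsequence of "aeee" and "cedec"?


LCS of "aeee" and "cedec"
DP table:
           c    e    d    e    c
      0    0    0    0    0    0
  a   0    0    0    0    0    0
  e   0    0    1    1    1    1
  e   0    0    1    1    2    2
  e   0    0    1    1    2    2
LCS length = dp[4][5] = 2

2


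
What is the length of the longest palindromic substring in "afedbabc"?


Input: "afedbabc"
Checking substrings for palindromes:
  [4:7] "bab" (len 3) => palindrome
Longest palindromic substring: "bab" with length 3

3


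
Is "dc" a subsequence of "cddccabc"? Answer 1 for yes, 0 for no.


Check if "dc" is a subsequence of "cddccabc"
Greedy scan:
  Position 0 ('c'): no match needed
  Position 1 ('d'): matches sub[0] = 'd'
  Position 2 ('d'): no match needed
  Position 3 ('c'): matches sub[1] = 'c'
  Position 4 ('c'): no match needed
  Position 5 ('a'): no match needed
  Position 6 ('b'): no match needed
  Position 7 ('c'): no match needed
All 2 characters matched => is a subsequence

1


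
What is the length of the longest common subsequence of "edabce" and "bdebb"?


LCS of "edabce" and "bdebb"
DP table:
           b    d    e    b    b
      0    0    0    0    0    0
  e   0    0    0    1    1    1
  d   0    0    1    1    1    1
  a   0    0    1    1    1    1
  b   0    1    1    1    2    2
  c   0    1    1    1    2    2
  e   0    1    1    2    2    2
LCS length = dp[6][5] = 2

2


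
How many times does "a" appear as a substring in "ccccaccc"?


Searching for "a" in "ccccaccc"
Scanning each position:
  Position 0: "c" => no
  Position 1: "c" => no
  Position 2: "c" => no
  Position 3: "c" => no
  Position 4: "a" => MATCH
  Position 5: "c" => no
  Position 6: "c" => no
  Position 7: "c" => no
Total occurrences: 1

1


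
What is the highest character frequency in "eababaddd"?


Input: eababaddd
Character counts:
  'a': 3
  'b': 2
  'd': 3
  'e': 1
Maximum frequency: 3

3


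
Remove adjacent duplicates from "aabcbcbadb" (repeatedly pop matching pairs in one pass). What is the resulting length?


Input: aabcbcbadb
Stack-based adjacent duplicate removal:
  Read 'a': push. Stack: a
  Read 'a': matches stack top 'a' => pop. Stack: (empty)
  Read 'b': push. Stack: b
  Read 'c': push. Stack: bc
  Read 'b': push. Stack: bcb
  Read 'c': push. Stack: bcbc
  Read 'b': push. Stack: bcbcb
  Read 'a': push. Stack: bcbcba
  Read 'd': push. Stack: bcbcbad
  Read 'b': push. Stack: bcbcbadb
Final stack: "bcbcbadb" (length 8)

8


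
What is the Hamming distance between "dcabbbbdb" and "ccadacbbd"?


Comparing "dcabbbbdb" and "ccadacbbd" position by position:
  Position 0: 'd' vs 'c' => differ
  Position 1: 'c' vs 'c' => same
  Position 2: 'a' vs 'a' => same
  Position 3: 'b' vs 'd' => differ
  Position 4: 'b' vs 'a' => differ
  Position 5: 'b' vs 'c' => differ
  Position 6: 'b' vs 'b' => same
  Position 7: 'd' vs 'b' => differ
  Position 8: 'b' vs 'd' => differ
Total differences (Hamming distance): 6

6


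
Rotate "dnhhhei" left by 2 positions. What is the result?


Input: "dnhhhei", rotate left by 2
First 2 characters: "dn"
Remaining characters: "hhhei"
Concatenate remaining + first: "hhhei" + "dn" = "hhheidn"

hhheidn


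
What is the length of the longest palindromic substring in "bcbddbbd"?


Input: "bcbddbbd"
Checking substrings for palindromes:
  [2:6] "bddb" (len 4) => palindrome
  [4:8] "dbbd" (len 4) => palindrome
  [0:3] "bcb" (len 3) => palindrome
  [3:5] "dd" (len 2) => palindrome
  [5:7] "bb" (len 2) => palindrome
Longest palindromic substring: "bddb" with length 4

4


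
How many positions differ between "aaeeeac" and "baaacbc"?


Comparing "aaeeeac" and "baaacbc" position by position:
  Position 0: 'a' vs 'b' => DIFFER
  Position 1: 'a' vs 'a' => same
  Position 2: 'e' vs 'a' => DIFFER
  Position 3: 'e' vs 'a' => DIFFER
  Position 4: 'e' vs 'c' => DIFFER
  Position 5: 'a' vs 'b' => DIFFER
  Position 6: 'c' vs 'c' => same
Positions that differ: 5

5


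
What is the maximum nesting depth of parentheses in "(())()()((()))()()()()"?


Input: "(())()()((()))()()()()"
Tracking depth:
  Position 0 '(': depth becomes 1
  Position 1 '(': depth becomes 2
  Position 2 ')': depth becomes 1
  Position 3 ')': depth becomes 0
  Position 4 '(': depth becomes 1
  Position 5 ')': depth becomes 0
  Position 6 '(': depth becomes 1
  Position 7 ')': depth becomes 0
  Position 8 '(': depth becomes 1
  Position 9 '(': depth becomes 2
  Position 10 '(': depth becomes 3
  Position 11 ')': depth becomes 2
  Position 12 ')': depth becomes 1
  Position 13 ')': depth becomes 0
  Position 14 '(': depth becomes 1
  Position 15 ')': depth becomes 0
  Position 16 '(': depth becomes 1
  Position 17 ')': depth becomes 0
  Position 18 '(': depth becomes 1
  Position 19 ')': depth becomes 0
  Position 20 '(': depth becomes 1
  Position 21 ')': depth becomes 0
Maximum depth reached: 3

3


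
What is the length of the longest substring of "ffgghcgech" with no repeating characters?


Input: "ffgghcgech"
Sliding window (track last position of each char):
  Position 0 ('f'): window [0,0] length 1 -- new best
  Position 1 ('f'): repeat (last at 0), move window start to 1
  Position 1 ('f'): window [1,1] length 1
  Position 2 ('g'): window [1,2] length 2 -- new best
  Position 3 ('g'): repeat (last at 2), move window start to 3
  Position 3 ('g'): window [3,3] length 1
  Position 4 ('h'): window [3,4] length 2
  Position 5 ('c'): window [3,5] length 3 -- new best
  Position 6 ('g'): repeat (last at 3), move window start to 4
  Position 6 ('g'): window [4,6] length 3
  Position 7 ('e'): window [4,7] length 4 -- new best
  Position 8 ('c'): repeat (last at 5), move window start to 6
  Position 8 ('c'): window [6,8] length 3
  Position 9 ('h'): window [6,9] length 4
Longest substring with no repeats: "hcge" with length 4

4


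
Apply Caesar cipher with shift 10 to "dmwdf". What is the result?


Caesar cipher: shift "dmwdf" by 10
  'd' (pos 3) + 10 = pos 13 = 'n'
  'm' (pos 12) + 10 = pos 22 = 'w'
  'w' (pos 22) + 10 = pos 6 = 'g'
  'd' (pos 3) + 10 = pos 13 = 'n'
  'f' (pos 5) + 10 = pos 15 = 'p'
Result: nwgnp

nwgnp


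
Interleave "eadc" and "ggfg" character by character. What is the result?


Interleaving "eadc" and "ggfg":
  Position 0: 'e' from first, 'g' from second => "eg"
  Position 1: 'a' from first, 'g' from second => "ag"
  Position 2: 'd' from first, 'f' from second => "df"
  Position 3: 'c' from first, 'g' from second => "cg"
Result: egagdfcg

egagdfcg


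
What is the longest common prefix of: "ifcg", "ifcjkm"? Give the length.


Words: ifcg, ifcjkm
  Position 0: all 'i' => match
  Position 1: all 'f' => match
  Position 2: all 'c' => match
  Position 3: ('g', 'j') => mismatch, stop
LCP = "ifc" (length 3)

3


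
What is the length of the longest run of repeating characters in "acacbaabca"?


Input: "acacbaabca"
Scanning for longest run:
  Position 1 ('c'): new char, reset run to 1
  Position 2 ('a'): new char, reset run to 1
  Position 3 ('c'): new char, reset run to 1
  Position 4 ('b'): new char, reset run to 1
  Position 5 ('a'): new char, reset run to 1
  Position 6 ('a'): continues run of 'a', length=2
  Position 7 ('b'): new char, reset run to 1
  Position 8 ('c'): new char, reset run to 1
  Position 9 ('a'): new char, reset run to 1
Longest run: 'a' with length 2

2


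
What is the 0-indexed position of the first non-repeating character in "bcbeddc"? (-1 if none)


Input: bcbeddc
Character frequencies:
  'b': 2
  'c': 2
  'd': 2
  'e': 1
Scanning left to right for freq == 1:
  Position 0 ('b'): freq=2, skip
  Position 1 ('c'): freq=2, skip
  Position 2 ('b'): freq=2, skip
  Position 3 ('e'): unique! => answer = 3

3


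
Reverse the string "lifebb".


Input: lifebb
Reading characters right to left:
  Position 5: 'b'
  Position 4: 'b'
  Position 3: 'e'
  Position 2: 'f'
  Position 1: 'i'
  Position 0: 'l'
Reversed: bbefil

bbefil


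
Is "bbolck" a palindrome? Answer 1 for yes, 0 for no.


Input: bbolck
Reversed: kclobb
  Compare pos 0 ('b') with pos 5 ('k'): MISMATCH
  Compare pos 1 ('b') with pos 4 ('c'): MISMATCH
  Compare pos 2 ('o') with pos 3 ('l'): MISMATCH
Result: not a palindrome

0


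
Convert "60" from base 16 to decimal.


Input: "60" in base 16
Positional expansion:
  Digit '6' (value 6) x 16^1 = 96
  Digit '0' (value 0) x 16^0 = 0
Sum = 96

96


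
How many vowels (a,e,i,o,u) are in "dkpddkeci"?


Input: dkpddkeci
Checking each character:
  'd' at position 0: consonant
  'k' at position 1: consonant
  'p' at position 2: consonant
  'd' at position 3: consonant
  'd' at position 4: consonant
  'k' at position 5: consonant
  'e' at position 6: vowel (running total: 1)
  'c' at position 7: consonant
  'i' at position 8: vowel (running total: 2)
Total vowels: 2

2


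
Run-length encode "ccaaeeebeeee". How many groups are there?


Input: ccaaeeebeeee
Scanning for consecutive runs:
  Group 1: 'c' x 2 (positions 0-1)
  Group 2: 'a' x 2 (positions 2-3)
  Group 3: 'e' x 3 (positions 4-6)
  Group 4: 'b' x 1 (positions 7-7)
  Group 5: 'e' x 4 (positions 8-11)
Total groups: 5

5


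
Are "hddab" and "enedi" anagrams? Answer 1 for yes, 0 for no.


Strings: "hddab", "enedi"
Sorted first:  abddh
Sorted second: deein
Differ at position 0: 'a' vs 'd' => not anagrams

0


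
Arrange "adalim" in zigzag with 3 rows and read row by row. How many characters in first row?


Zigzag "adalim" into 3 rows:
Placing characters:
  'a' => row 0
  'd' => row 1
  'a' => row 2
  'l' => row 1
  'i' => row 0
  'm' => row 1
Rows:
  Row 0: "ai"
  Row 1: "dlm"
  Row 2: "a"
First row length: 2

2


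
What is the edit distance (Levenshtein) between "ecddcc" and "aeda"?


Computing edit distance: "ecddcc" -> "aeda"
DP table:
           a    e    d    a
      0    1    2    3    4
  e   1    1    1    2    3
  c   2    2    2    2    3
  d   3    3    3    2    3
  d   4    4    4    3    3
  c   5    5    5    4    4
  c   6    6    6    5    5
Edit distance = dp[6][4] = 5

5


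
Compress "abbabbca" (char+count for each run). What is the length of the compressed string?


Input: abbabbca
Runs:
  'a' x 1 => "a1"
  'b' x 2 => "b2"
  'a' x 1 => "a1"
  'b' x 2 => "b2"
  'c' x 1 => "c1"
  'a' x 1 => "a1"
Compressed: "a1b2a1b2c1a1"
Compressed length: 12

12


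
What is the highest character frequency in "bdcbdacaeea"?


Input: bdcbdacaeea
Character counts:
  'a': 3
  'b': 2
  'c': 2
  'd': 2
  'e': 2
Maximum frequency: 3

3


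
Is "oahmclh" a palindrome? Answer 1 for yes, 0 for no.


Input: oahmclh
Reversed: hlcmhao
  Compare pos 0 ('o') with pos 6 ('h'): MISMATCH
  Compare pos 1 ('a') with pos 5 ('l'): MISMATCH
  Compare pos 2 ('h') with pos 4 ('c'): MISMATCH
Result: not a palindrome

0


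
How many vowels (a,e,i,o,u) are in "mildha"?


Input: mildha
Checking each character:
  'm' at position 0: consonant
  'i' at position 1: vowel (running total: 1)
  'l' at position 2: consonant
  'd' at position 3: consonant
  'h' at position 4: consonant
  'a' at position 5: vowel (running total: 2)
Total vowels: 2

2


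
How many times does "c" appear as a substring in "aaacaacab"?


Searching for "c" in "aaacaacab"
Scanning each position:
  Position 0: "a" => no
  Position 1: "a" => no
  Position 2: "a" => no
  Position 3: "c" => MATCH
  Position 4: "a" => no
  Position 5: "a" => no
  Position 6: "c" => MATCH
  Position 7: "a" => no
  Position 8: "b" => no
Total occurrences: 2

2


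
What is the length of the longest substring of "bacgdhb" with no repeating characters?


Input: "bacgdhb"
Sliding window (track last position of each char):
  Position 0 ('b'): window [0,0] length 1 -- new best
  Position 1 ('a'): window [0,1] length 2 -- new best
  Position 2 ('c'): window [0,2] length 3 -- new best
  Position 3 ('g'): window [0,3] length 4 -- new best
  Position 4 ('d'): window [0,4] length 5 -- new best
  Position 5 ('h'): window [0,5] length 6 -- new best
  Position 6 ('b'): repeat (last at 0), move window start to 1
  Position 6 ('b'): window [1,6] length 6
Longest substring with no repeats: "bacgdh" with length 6

6


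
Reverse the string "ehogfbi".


Input: ehogfbi
Reading characters right to left:
  Position 6: 'i'
  Position 5: 'b'
  Position 4: 'f'
  Position 3: 'g'
  Position 2: 'o'
  Position 1: 'h'
  Position 0: 'e'
Reversed: ibfgohe

ibfgohe


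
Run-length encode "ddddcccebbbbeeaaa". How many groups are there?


Input: ddddcccebbbbeeaaa
Scanning for consecutive runs:
  Group 1: 'd' x 4 (positions 0-3)
  Group 2: 'c' x 3 (positions 4-6)
  Group 3: 'e' x 1 (positions 7-7)
  Group 4: 'b' x 4 (positions 8-11)
  Group 5: 'e' x 2 (positions 12-13)
  Group 6: 'a' x 3 (positions 14-16)
Total groups: 6

6


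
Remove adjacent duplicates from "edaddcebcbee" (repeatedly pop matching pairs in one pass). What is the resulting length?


Input: edaddcebcbee
Stack-based adjacent duplicate removal:
  Read 'e': push. Stack: e
  Read 'd': push. Stack: ed
  Read 'a': push. Stack: eda
  Read 'd': push. Stack: edad
  Read 'd': matches stack top 'd' => pop. Stack: eda
  Read 'c': push. Stack: edac
  Read 'e': push. Stack: edace
  Read 'b': push. Stack: edaceb
  Read 'c': push. Stack: edacebc
  Read 'b': push. Stack: edacebcb
  Read 'e': push. Stack: edacebcbe
  Read 'e': matches stack top 'e' => pop. Stack: edacebcb
Final stack: "edacebcb" (length 8)

8


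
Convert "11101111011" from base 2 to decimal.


Input: "11101111011" in base 2
Positional expansion:
  Digit '1' (value 1) x 2^10 = 1024
  Digit '1' (value 1) x 2^9 = 512
  Digit '1' (value 1) x 2^8 = 256
  Digit '0' (value 0) x 2^7 = 0
  Digit '1' (value 1) x 2^6 = 64
  Digit '1' (value 1) x 2^5 = 32
  Digit '1' (value 1) x 2^4 = 16
  Digit '1' (value 1) x 2^3 = 8
  Digit '0' (value 0) x 2^2 = 0
  Digit '1' (value 1) x 2^1 = 2
  Digit '1' (value 1) x 2^0 = 1
Sum = 1915

1915


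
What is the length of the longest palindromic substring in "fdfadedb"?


Input: "fdfadedb"
Checking substrings for palindromes:
  [0:3] "fdf" (len 3) => palindrome
  [4:7] "ded" (len 3) => palindrome
Longest palindromic substring: "fdf" with length 3

3


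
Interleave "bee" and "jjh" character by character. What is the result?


Interleaving "bee" and "jjh":
  Position 0: 'b' from first, 'j' from second => "bj"
  Position 1: 'e' from first, 'j' from second => "ej"
  Position 2: 'e' from first, 'h' from second => "eh"
Result: bjejeh

bjejeh


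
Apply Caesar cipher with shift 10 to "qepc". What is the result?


Caesar cipher: shift "qepc" by 10
  'q' (pos 16) + 10 = pos 0 = 'a'
  'e' (pos 4) + 10 = pos 14 = 'o'
  'p' (pos 15) + 10 = pos 25 = 'z'
  'c' (pos 2) + 10 = pos 12 = 'm'
Result: aozm

aozm


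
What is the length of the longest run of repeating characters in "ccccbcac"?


Input: "ccccbcac"
Scanning for longest run:
  Position 1 ('c'): continues run of 'c', length=2
  Position 2 ('c'): continues run of 'c', length=3
  Position 3 ('c'): continues run of 'c', length=4
  Position 4 ('b'): new char, reset run to 1
  Position 5 ('c'): new char, reset run to 1
  Position 6 ('a'): new char, reset run to 1
  Position 7 ('c'): new char, reset run to 1
Longest run: 'c' with length 4

4


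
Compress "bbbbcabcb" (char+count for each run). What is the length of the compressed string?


Input: bbbbcabcb
Runs:
  'b' x 4 => "b4"
  'c' x 1 => "c1"
  'a' x 1 => "a1"
  'b' x 1 => "b1"
  'c' x 1 => "c1"
  'b' x 1 => "b1"
Compressed: "b4c1a1b1c1b1"
Compressed length: 12

12


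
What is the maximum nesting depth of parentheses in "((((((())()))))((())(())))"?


Input: "((((((())()))))((())(())))"
Tracking depth:
  Position 0 '(': depth becomes 1
  Position 1 '(': depth becomes 2
  Position 2 '(': depth becomes 3
  Position 3 '(': depth becomes 4
  Position 4 '(': depth becomes 5
  Position 5 '(': depth becomes 6
  Position 6 '(': depth becomes 7
  Position 7 ')': depth becomes 6
  Position 8 ')': depth becomes 5
  Position 9 '(': depth becomes 6
  Position 10 ')': depth becomes 5
  Position 11 ')': depth becomes 4
  Position 12 ')': depth becomes 3
  Position 13 ')': depth becomes 2
  Position 14 ')': depth becomes 1
  Position 15 '(': depth becomes 2
  Position 16 '(': depth becomes 3
  Position 17 '(': depth becomes 4
  Position 18 ')': depth becomes 3
  Position 19 ')': depth becomes 2
  Position 20 '(': depth becomes 3
  Position 21 '(': depth becomes 4
  Position 22 ')': depth becomes 3
  Position 23 ')': depth becomes 2
  Position 24 ')': depth becomes 1
  Position 25 ')': depth becomes 0
Maximum depth reached: 7

7
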